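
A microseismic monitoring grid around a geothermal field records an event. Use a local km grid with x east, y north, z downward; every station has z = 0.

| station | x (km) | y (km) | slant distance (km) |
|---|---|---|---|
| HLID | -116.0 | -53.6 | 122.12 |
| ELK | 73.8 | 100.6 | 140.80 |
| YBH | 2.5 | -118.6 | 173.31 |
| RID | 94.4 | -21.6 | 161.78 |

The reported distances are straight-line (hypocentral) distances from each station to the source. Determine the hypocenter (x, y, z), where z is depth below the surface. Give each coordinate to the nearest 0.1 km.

(-49.8, 42.9, 34.9)

Each station gives a sphere (x−x_i)² + (y−y_i)² + z² = d_i² (stations at z=0).
Subtracting the HLID sphere from ELK and YBH: z² cancels, leaving linear equations in x and y:
379.6 x + 308.4 y = -5673.51
237.0 x − 130.0 y = -17379.81
Solving: x ≈ -49.800, y ≈ 42.901 km (keep extra digits for the depth step; rounded: -49.8, 42.9).
Then from the HLID sphere: z² = 122.12² − (x + 116.0)² − (y + 53.6)² with x = -49.800, y = 42.901, so z ≈ 34.906 ≈ 34.9 km.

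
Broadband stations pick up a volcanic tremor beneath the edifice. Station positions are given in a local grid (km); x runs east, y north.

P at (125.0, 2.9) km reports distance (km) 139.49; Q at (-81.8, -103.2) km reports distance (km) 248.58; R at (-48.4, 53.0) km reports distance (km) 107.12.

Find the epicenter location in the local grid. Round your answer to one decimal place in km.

Circle about each station: (x − 125.0)² + (y − 2.9)² = 139.49²; (x + 81.8)² + (y + 103.2)² = 248.58²; (x + 48.4)² + (y − 53.0)² = 107.12².
Subtracting the P equation from the Q and R equations removes the quadratic terms:
-413.6 x − 212.2 y = -40626.49
-346.8 x + 100.2 y = -2499.08
Solving the 2×2 system: x ≈ 40.0, y ≈ 113.5 km.

x ≈ 40.0 km, y ≈ 113.5 km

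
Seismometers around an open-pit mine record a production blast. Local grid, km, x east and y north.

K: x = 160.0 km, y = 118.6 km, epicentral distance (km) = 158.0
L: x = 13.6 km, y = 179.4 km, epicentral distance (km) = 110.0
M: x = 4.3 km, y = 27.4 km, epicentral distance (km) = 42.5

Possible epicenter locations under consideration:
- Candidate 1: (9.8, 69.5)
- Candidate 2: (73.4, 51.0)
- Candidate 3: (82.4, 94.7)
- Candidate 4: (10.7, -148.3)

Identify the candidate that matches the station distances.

Candidate 1

For each candidate, compare |candidate − station| to the reported distance:
Candidate 1: residuals K 0.0, L 0.0, M 0.0 → max 0.0 km
Candidate 2: residuals K 48.1, L 31.6, M 30.5 → max 48.1 km
Candidate 3: residuals K 76.8, L 0.9, M 60.6 → max 76.8 km
Candidate 4: residuals K 147.8, L 217.7, M 133.3 → max 217.7 km
Only Candidate 1 has all residuals ≈ 0.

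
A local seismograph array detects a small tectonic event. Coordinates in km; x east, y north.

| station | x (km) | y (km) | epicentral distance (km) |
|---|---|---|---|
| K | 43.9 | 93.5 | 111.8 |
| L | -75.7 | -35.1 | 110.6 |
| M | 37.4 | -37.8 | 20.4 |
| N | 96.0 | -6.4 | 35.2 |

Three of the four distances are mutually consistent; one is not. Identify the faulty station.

Solve using three stations at a time. Using K, L, M (subtract circle equations pairwise → linear system) gives (x, y) ≈ (33.5, -17.8).
Distances from that point to each station vs reported:
  K: calculated 111.8 vs reported 111.8 → residual 0.0 km
  L: calculated 110.6 vs reported 110.6 → residual 0.0 km
  M: calculated 20.4 vs reported 20.4 → residual 0.0 km
  N: calculated 63.5 vs reported 35.2 → residual 28.3 km
K, L, M are mutually consistent (residuals ≈ 0); N is off by 28.3 km.

N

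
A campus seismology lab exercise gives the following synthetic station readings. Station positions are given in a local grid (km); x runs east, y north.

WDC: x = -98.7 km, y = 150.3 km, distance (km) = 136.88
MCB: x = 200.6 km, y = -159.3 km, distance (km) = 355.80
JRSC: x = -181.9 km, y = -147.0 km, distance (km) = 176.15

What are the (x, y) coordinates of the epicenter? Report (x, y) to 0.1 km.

-110.2 km east, 13.9 km north

Circle about each station: (x + 98.7)² + (y − 150.3)² = 136.88²; (x − 200.6)² + (y + 159.3)² = 355.80²; (x + 181.9)² + (y + 147.0)² = 176.15².
Subtracting the WDC equation from the MCB and JRSC equations removes the quadratic terms:
598.6 x − 619.2 y = -74572.44
-166.4 x − 594.6 y = 10072.14
Solving the 2×2 system: x ≈ -110.2, y ≈ 13.9 km.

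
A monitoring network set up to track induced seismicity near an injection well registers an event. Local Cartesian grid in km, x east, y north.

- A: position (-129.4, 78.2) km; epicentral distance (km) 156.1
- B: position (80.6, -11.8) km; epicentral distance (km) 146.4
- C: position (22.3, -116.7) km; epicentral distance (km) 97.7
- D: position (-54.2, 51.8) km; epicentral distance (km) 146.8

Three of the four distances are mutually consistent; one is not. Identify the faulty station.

Solve using three stations at a time. Using A, B, C (subtract circle equations pairwise → linear system) gives (x, y) ≈ (-57.5, -60.4).
Distances from that point to each station vs reported:
  A: calculated 156.1 vs reported 156.1 → residual 0.0 km
  B: calculated 146.4 vs reported 146.4 → residual 0.0 km
  C: calculated 97.7 vs reported 97.7 → residual 0.0 km
  D: calculated 112.2 vs reported 146.8 → residual 34.6 km
A, B, C are mutually consistent (residuals ≈ 0); D is off by 34.6 km.

D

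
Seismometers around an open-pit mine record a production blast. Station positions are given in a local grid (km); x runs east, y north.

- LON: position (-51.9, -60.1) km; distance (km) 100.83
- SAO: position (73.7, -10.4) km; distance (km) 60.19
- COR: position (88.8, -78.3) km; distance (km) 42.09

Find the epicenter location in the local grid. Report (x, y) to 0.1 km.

Circle about each station: (x + 51.9)² + (y + 60.1)² = 100.83²; (x − 73.7)² + (y + 10.4)² = 60.19²; (x − 88.8)² + (y + 78.3)² = 42.09².
Subtracting the LON equation from the SAO and COR equations removes the quadratic terms:
251.2 x + 99.4 y = 5778.08
281.4 x − 36.4 y = 16105.83
Solving the 2×2 system: x ≈ 48.8, y ≈ -65.2 km.

x ≈ 48.8 km, y ≈ -65.2 km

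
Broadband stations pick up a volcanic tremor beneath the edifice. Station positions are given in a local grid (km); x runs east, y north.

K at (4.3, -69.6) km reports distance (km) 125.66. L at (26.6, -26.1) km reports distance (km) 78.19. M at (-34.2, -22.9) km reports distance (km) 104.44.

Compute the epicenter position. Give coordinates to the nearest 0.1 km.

x ≈ 39.6 km, y ≈ 51.0 km

Circle about each station: (x − 4.3)² + (y + 69.6)² = 125.66²; (x − 26.6)² + (y + 26.1)² = 78.19²; (x + 34.2)² + (y + 22.9)² = 104.44².
Subtracting the K equation from the L and M equations removes the quadratic terms:
44.6 x + 87.0 y = 6202.88
-77.0 x + 93.4 y = 1714.12
Solving the 2×2 system: x ≈ 39.6, y ≈ 51.0 km.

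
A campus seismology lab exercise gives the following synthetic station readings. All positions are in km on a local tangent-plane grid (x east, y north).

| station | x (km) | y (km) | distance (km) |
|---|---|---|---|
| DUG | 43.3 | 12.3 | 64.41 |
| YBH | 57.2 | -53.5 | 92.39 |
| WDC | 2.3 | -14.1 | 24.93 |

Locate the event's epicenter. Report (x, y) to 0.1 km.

Circle about each station: (x − 43.3)² + (y − 12.3)² = 64.41²; (x − 57.2)² + (y + 53.5)² = 92.39²; (x − 2.3)² + (y + 14.1)² = 24.93².
Subtracting the DUG equation from the YBH and WDC equations removes the quadratic terms:
27.8 x − 131.6 y = -279.35
-82.0 x − 52.8 y = 1705.06
Solving the 2×2 system: x ≈ -19.5, y ≈ -2.0 km.

-19.5 km east, -2.0 km north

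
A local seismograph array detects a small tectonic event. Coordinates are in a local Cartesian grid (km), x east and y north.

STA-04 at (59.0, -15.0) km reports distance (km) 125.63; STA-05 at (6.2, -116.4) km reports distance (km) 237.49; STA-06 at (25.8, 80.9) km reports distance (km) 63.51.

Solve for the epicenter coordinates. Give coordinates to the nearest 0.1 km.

Circle about each station: (x − 59.0)² + (y + 15.0)² = 125.63²; (x − 6.2)² + (y + 116.4)² = 237.49²; (x − 25.8)² + (y − 80.9)² = 63.51².
Subtracting the STA-04 equation from the STA-05 and STA-06 equations removes the quadratic terms:
-105.6 x − 202.8 y = -30737.20
-66.4 x + 191.8 y = 15253.83
Solving the 2×2 system: x ≈ 83.1, y ≈ 108.3 km.

83.1 km east, 108.3 km north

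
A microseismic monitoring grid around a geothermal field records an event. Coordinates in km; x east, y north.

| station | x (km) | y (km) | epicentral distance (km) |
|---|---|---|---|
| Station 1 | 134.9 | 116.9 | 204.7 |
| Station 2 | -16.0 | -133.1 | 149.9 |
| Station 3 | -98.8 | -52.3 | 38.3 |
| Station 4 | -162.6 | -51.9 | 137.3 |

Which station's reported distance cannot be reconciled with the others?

Station 3

Solve using three stations at a time. Using Station 1, Station 2, Station 4 (subtract circle equations pairwise → linear system) gives (x, y) ≈ (-42.4, 14.5).
Distances from that point to each station vs reported:
  Station 1: calculated 204.7 vs reported 204.7 → residual 0.0 km
  Station 2: calculated 149.9 vs reported 149.9 → residual 0.0 km
  Station 3: calculated 87.4 vs reported 38.3 → residual 49.1 km
  Station 4: calculated 137.3 vs reported 137.3 → residual 0.0 km
Station 1, Station 2, Station 4 are mutually consistent (residuals ≈ 0); Station 3 is off by 49.1 km.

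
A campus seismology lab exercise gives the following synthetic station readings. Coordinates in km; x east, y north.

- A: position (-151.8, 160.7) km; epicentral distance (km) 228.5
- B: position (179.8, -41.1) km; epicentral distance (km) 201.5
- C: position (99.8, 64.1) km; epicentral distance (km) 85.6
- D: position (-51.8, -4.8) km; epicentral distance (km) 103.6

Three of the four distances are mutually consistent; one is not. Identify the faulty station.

Solve using three stations at a time. Using B, C, D (subtract circle equations pairwise → linear system) gives (x, y) ≈ (14.8, 74.6).
Distances from that point to each station vs reported:
  A: calculated 187.5 vs reported 228.5 → residual 41.0 km
  B: calculated 201.5 vs reported 201.5 → residual 0.0 km
  C: calculated 85.6 vs reported 85.6 → residual 0.0 km
  D: calculated 103.6 vs reported 103.6 → residual 0.0 km
B, C, D are mutually consistent (residuals ≈ 0); A is off by 41.0 km.

A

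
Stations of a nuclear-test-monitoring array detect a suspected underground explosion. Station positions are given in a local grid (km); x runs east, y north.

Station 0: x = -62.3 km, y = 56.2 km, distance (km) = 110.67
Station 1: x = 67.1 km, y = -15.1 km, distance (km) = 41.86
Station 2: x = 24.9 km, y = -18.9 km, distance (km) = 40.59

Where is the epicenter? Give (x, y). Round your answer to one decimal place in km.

(41.6, 18.1)

Circle about each station: (x + 62.3)² + (y − 56.2)² = 110.67²; (x − 67.1)² + (y + 15.1)² = 41.86²; (x − 24.9)² + (y + 18.9)² = 40.59².
Subtracting pairs of circle equations eliminates x²+y² and gives linear equations (the radical axes):
258.8 x − 142.6 y = 8186.28
174.4 x − 150.2 y = 4537.79
Solving the 2×2 system: x ≈ 41.6, y ≈ 18.1 km.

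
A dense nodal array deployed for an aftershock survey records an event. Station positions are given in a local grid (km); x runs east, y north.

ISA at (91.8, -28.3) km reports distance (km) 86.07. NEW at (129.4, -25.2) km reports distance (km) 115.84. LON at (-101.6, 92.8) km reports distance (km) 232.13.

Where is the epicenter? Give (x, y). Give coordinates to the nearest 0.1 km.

(36.2, -94.0)

Circle about each station: (x − 91.8)² + (y + 28.3)² = 86.07²; (x − 129.4)² + (y + 25.2)² = 115.84²; (x + 101.6)² + (y − 92.8)² = 232.13².
Subtracting the ISA equation from the NEW and LON equations removes the quadratic terms:
75.2 x + 6.2 y = 2140.41
-386.8 x + 242.2 y = -36770.02
Solving the 2×2 system: x ≈ 36.2, y ≈ -94.0 km.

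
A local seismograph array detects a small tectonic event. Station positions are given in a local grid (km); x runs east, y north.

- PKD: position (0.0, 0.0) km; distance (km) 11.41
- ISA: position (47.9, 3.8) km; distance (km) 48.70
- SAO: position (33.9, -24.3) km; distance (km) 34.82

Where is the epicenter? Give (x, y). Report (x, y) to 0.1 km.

x ≈ 1.6 km, y ≈ -11.3 km

Circle about each station: x² + y² = 11.41²; (x − 47.9)² + (y − 3.8)² = 48.70²; (x − 33.9)² + (y + 24.3)² = 34.82².
Subtracting the PKD equation from the ISA and SAO equations removes the quadratic terms:
95.8 x + 7.6 y = 67.35
67.8 x − 48.6 y = 657.46
Solving the 2×2 system: x ≈ 1.6, y ≈ -11.3 km.
Check against PKD (with the unrounded x, y): √(x²+y²) = 11.41 ≈ 11.41 km. ✓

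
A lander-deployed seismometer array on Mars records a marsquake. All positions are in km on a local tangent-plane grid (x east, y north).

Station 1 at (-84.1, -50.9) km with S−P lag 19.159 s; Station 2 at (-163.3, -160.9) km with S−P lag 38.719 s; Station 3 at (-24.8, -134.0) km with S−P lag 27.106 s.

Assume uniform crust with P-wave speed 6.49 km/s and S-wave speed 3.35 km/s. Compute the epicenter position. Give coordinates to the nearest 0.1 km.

(-0.5, 52.1)

Distance from S−P lag: d = Δt · v_P v_S / (v_P − v_S) = Δt · (6.49·3.35)/(6.49−3.35) ≈ 6.9240·Δt.
So d_Station 1 = 132.66, d_Station 2 = 268.09, d_Station 3 = 187.68 km.
Circle about each station: (x + 84.1)² + (y + 50.9)² = 132.66²; (x + 163.3)² + (y + 160.9)² = 268.09²; (x + 24.8)² + (y + 134.0)² = 187.68².
Subtracting pairs of circle equations eliminates x²+y² and gives linear equations (the radical axes):
-158.4 x − 220.0 y = -11381.49
118.6 x − 166.2 y = -8717.69
Solving the 2×2 system: x ≈ -0.5, y ≈ 52.1 km.
Check against Station 1 (with the unrounded x, y): √((x + 84.1)²+(y + 50.9)²) = 132.65 ≈ 132.66 km. ✓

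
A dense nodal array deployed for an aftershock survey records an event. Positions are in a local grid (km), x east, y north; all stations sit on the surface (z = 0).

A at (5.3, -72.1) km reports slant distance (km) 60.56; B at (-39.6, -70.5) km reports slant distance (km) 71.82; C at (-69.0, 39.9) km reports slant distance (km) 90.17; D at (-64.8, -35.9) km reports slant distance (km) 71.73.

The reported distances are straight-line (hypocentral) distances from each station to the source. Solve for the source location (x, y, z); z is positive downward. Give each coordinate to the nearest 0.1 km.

Each station gives a sphere (x−x_i)² + (y−y_i)² + z² = d_i² (stations at z=0).
Subtracting the A sphere from B and C: z² cancels, leaving linear equations in x and y:
-89.8 x + 3.2 y = -178.69
-148.6 x + 224.0 y = -3336.61
Solving: x ≈ 1.494, y ≈ -13.904 km (keep extra digits for the depth step; rounded: 1.5, -13.9).
Then from the A sphere: z² = 60.56² − (x − 5.3)² − (y + 72.1)² with x = 1.494, y = -13.904, so z ≈ 16.317 ≈ 16.3 km.

(1.5, -13.9, 16.3)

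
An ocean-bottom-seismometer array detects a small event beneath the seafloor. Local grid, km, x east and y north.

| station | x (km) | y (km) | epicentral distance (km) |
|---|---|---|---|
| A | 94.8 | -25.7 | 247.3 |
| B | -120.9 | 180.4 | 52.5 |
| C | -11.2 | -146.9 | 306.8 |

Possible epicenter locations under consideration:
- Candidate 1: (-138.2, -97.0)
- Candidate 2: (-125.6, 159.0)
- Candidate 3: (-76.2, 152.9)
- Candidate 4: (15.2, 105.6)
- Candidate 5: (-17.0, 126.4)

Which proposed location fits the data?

Candidate 3

For each candidate, compare |candidate − station| to the reported distance:
Candidate 1: residuals A 3.6, B 225.4, C 170.3 → max 225.4 km
Candidate 2: residuals A 40.3, B 30.6, C 19.8 → max 40.3 km
Candidate 3: residuals A 0.0, B 0.0, C 0.0 → max 0.0 km
Candidate 4: residuals A 93.8, B 102.8, C 52.9 → max 102.8 km
Candidate 5: residuals A 58.5, B 64.6, C 33.4 → max 64.6 km
Only Candidate 3 has all residuals ≈ 0.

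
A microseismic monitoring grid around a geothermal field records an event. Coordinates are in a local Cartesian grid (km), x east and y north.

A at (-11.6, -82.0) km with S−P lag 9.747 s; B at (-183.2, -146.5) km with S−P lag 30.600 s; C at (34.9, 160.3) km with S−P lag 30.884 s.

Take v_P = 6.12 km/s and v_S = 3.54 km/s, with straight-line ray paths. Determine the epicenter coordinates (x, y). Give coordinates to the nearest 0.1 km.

Distance from S−P lag: d = Δt · v_P v_S / (v_P − v_S) = Δt · (6.12·3.54)/(6.12−3.54) ≈ 8.3972·Δt.
So d_A = 81.85, d_B = 256.95, d_C = 259.34 km.
Circle about each station: (x + 11.6)² + (y + 82.0)² = 81.85²; (x + 183.2)² + (y + 146.5)² = 256.95²; (x − 34.9)² + (y − 160.3)² = 259.34².
Subtracting the A equation from the B and C equations removes the quadratic terms:
-343.2 x − 129.0 y = -11157.95
93.0 x + 484.6 y = -40502.27
Solving the 2×2 system: x ≈ 68.9, y ≈ -96.8 km.

68.9 km east, -96.8 km north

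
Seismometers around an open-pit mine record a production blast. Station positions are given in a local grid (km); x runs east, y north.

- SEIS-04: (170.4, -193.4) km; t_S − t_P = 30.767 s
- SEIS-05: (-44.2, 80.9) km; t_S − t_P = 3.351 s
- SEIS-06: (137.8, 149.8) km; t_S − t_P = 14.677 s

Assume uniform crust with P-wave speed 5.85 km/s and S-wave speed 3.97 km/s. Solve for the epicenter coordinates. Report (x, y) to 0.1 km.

Distance from S−P lag: d = Δt · v_P v_S / (v_P − v_S) = Δt · (5.85·3.97)/(5.85−3.97) ≈ 12.3535·Δt.
So d_SEIS-04 = 380.08, d_SEIS-05 = 41.40, d_SEIS-06 = 181.31 km.
Circle about each station: (x − 170.4)² + (y + 193.4)² = 380.08²; (x + 44.2)² + (y − 80.9)² = 41.40²; (x − 137.8)² + (y − 149.8)² = 181.31².
Subtracting pairs of circle equations eliminates x²+y² and gives linear equations (the radical axes):
-429.2 x + 548.6 y = 84805.58
-65.2 x + 686.4 y = 86576.65
Solving the 2×2 system: x ≈ -41.4, y ≈ 122.2 km.

x ≈ -41.4 km, y ≈ 122.2 km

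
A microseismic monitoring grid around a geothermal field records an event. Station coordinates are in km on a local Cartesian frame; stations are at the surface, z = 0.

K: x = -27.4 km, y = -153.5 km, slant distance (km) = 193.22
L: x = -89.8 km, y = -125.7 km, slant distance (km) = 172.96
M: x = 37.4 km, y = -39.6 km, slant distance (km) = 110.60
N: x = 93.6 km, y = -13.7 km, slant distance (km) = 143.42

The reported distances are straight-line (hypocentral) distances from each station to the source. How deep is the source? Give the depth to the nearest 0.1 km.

z ≈ 18.5 km

Each station gives a sphere (x−x_i)² + (y−y_i)² + z² = d_i² (stations at z=0).
Subtracting the K sphere from L and M: z² cancels, leaving linear equations in x and y:
-124.8 x + 55.6 y = 6970.33
129.6 x + 227.8 y = 3755.52
Solving: x ≈ -38.699, y ≈ 38.502 km (keep extra digits for the depth step; rounded: -38.7, 38.5).
Then from the K sphere: z² = 193.22² − (x + 27.4)² − (y + 153.5)² with x = -38.699, y = 38.502, so z ≈ 18.481 ≈ 18.5 km.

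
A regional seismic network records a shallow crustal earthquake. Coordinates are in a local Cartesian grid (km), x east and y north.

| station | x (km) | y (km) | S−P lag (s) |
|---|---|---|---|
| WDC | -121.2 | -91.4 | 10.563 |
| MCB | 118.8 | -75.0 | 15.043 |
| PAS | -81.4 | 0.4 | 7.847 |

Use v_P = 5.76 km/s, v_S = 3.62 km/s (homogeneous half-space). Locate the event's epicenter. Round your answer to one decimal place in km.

Distance from S−P lag: d = Δt · v_P v_S / (v_P − v_S) = Δt · (5.76·3.62)/(5.76−3.62) ≈ 9.7436·Δt.
So d_WDC = 102.92, d_MCB = 146.57, d_PAS = 76.46 km.
Circle about each station: (x + 121.2)² + (y + 91.4)² = 102.92²; (x − 118.8)² + (y + 75.0)² = 146.57²; (x + 81.4)² + (y − 0.4)² = 76.46².
Subtracting the WDC equation from the MCB and PAS equations removes the quadratic terms:
480.0 x + 32.8 y = -14195.20
79.6 x + 183.6 y = -11670.89
Solving the 2×2 system: x ≈ -26.0, y ≈ -52.3 km.

-26.0 km east, -52.3 km north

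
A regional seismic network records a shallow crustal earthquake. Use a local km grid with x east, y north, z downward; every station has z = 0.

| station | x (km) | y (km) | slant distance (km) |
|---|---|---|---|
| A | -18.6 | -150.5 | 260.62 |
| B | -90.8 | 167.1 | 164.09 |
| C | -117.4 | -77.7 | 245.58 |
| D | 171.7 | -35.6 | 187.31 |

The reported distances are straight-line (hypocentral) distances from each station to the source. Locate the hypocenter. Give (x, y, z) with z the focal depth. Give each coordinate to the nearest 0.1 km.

x ≈ 48.5 km, y ≈ 96.3 km, depth ≈ 50.1 km

Each station gives a sphere (x−x_i)² + (y−y_i)² + z² = d_i² (stations at z=0).
Subtracting the A sphere from B and C: z² cancels, leaving linear equations in x and y:
-144.4 x + 635.2 y = 54168.10
-197.6 x + 145.6 y = 4437.09
Solving: x ≈ 48.506, y ≈ 96.304 km (keep extra digits for the depth step; rounded: 48.5, 96.3).
Then from the A sphere: z² = 260.62² − (x + 18.6)² − (y + 150.5)² with x = 48.506, y = 96.304, so z ≈ 50.073 ≈ 50.1 km.
Check against D (with the unrounded solution): distance 187.30 ≈ 187.31 km. ✓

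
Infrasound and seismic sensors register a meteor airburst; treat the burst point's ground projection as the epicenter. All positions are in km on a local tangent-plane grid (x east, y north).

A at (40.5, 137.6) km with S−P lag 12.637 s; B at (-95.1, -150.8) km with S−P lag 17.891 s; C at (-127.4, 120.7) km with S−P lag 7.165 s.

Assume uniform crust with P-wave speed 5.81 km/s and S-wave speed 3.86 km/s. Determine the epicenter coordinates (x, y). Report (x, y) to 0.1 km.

Distance from S−P lag: d = Δt · v_P v_S / (v_P − v_S) = Δt · (5.81·3.86)/(5.81−3.86) ≈ 11.5008·Δt.
So d_A = 145.34, d_B = 205.76, d_C = 82.40 km.
Circle about each station: (x − 40.5)² + (y − 137.6)² = 145.34²; (x + 95.1)² + (y + 150.8)² = 205.76²; (x + 127.4)² + (y − 120.7)² = 82.40².
Subtracting pairs of circle equations eliminates x²+y² and gives linear equations (the radical axes):
-271.2 x − 576.8 y = -10002.82
-335.8 x − 33.8 y = 24559.20
Solving the 2×2 system: x ≈ -78.6, y ≈ 54.3 km.
Check against A (with the unrounded x, y): √((x − 40.5)²+(y − 137.6)²) = 145.34 ≈ 145.34 km. ✓

x ≈ -78.6 km, y ≈ 54.3 km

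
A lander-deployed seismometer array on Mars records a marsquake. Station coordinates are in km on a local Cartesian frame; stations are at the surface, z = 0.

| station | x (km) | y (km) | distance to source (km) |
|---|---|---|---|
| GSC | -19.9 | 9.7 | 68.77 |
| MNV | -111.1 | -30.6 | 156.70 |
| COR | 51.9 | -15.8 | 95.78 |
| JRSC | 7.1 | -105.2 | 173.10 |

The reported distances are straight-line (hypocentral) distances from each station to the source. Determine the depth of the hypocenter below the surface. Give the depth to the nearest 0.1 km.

Each station gives a sphere (x−x_i)² + (y−y_i)² + z² = d_i² (stations at z=0).
Subtracting the GSC sphere from MNV and COR: z² cancels, leaving linear equations in x and y:
-182.4 x − 80.6 y = -7036.11
143.6 x − 51.0 y = -1991.35
Solving: x ≈ 9.501, y ≈ 65.797 km (keep extra digits for the depth step; rounded: 9.5, 65.8).
Then from the GSC sphere: z² = 68.77² − (x + 19.9)² − (y − 9.7)² with x = 9.501, y = 65.797, so z ≈ 26.796 ≈ 26.8 km.
Check against JRSC (with the unrounded solution): distance 173.10 ≈ 173.10 km. ✓

26.8 km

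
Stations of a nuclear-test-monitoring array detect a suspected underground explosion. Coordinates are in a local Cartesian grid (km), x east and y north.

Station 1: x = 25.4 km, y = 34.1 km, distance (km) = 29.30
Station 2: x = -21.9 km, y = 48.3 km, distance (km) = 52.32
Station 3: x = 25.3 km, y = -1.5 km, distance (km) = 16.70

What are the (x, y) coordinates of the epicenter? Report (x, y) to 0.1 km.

Circle about each station: (x − 25.4)² + (y − 34.1)² = 29.30²; (x + 21.9)² + (y − 48.3)² = 52.32²; (x − 25.3)² + (y + 1.5)² = 16.70².
Subtracting pairs of circle equations eliminates x²+y² and gives linear equations (the radical axes):
-94.6 x + 28.4 y = -874.36
-0.2 x − 71.2 y = -586.03
Solving the 2×2 system: x ≈ 11.7, y ≈ 8.2 km.

(11.7, 8.2)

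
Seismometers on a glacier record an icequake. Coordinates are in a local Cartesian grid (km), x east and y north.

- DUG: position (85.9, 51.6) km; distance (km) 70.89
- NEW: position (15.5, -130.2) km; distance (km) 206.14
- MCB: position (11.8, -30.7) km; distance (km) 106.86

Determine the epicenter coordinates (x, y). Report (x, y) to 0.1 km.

Circle about each station: (x − 85.9)² + (y − 51.6)² = 70.89²; (x − 15.5)² + (y + 130.2)² = 206.14²; (x − 11.8)² + (y + 30.7)² = 106.86².
Subtracting pairs of circle equations eliminates x²+y² and gives linear equations (the radical axes):
-140.8 x − 363.6 y = -30317.39
-148.2 x − 164.6 y = -15353.31
Solving the 2×2 system: x ≈ 19.3, y ≈ 75.9 km.

(19.3, 75.9)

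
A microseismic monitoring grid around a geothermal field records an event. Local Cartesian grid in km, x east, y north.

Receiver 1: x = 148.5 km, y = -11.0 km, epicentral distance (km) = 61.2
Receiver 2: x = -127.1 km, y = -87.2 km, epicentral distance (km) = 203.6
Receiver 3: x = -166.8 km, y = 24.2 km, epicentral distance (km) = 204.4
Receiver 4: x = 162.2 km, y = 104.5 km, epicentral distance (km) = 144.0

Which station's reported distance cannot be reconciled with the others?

Receiver 1

Solve using three stations at a time. Using Receiver 2, Receiver 3, Receiver 4 (subtract circle equations pairwise → linear system) gives (x, y) ≈ (37.4, 32.7).
Distances from that point to each station vs reported:
  Receiver 1: calculated 119.4 vs reported 61.2 → residual 58.2 km
  Receiver 2: calculated 203.6 vs reported 203.6 → residual 0.0 km
  Receiver 3: calculated 204.4 vs reported 204.4 → residual 0.0 km
  Receiver 4: calculated 144.0 vs reported 144.0 → residual 0.0 km
Receiver 2, Receiver 3, Receiver 4 are mutually consistent (residuals ≈ 0); Receiver 1 is off by 58.2 km.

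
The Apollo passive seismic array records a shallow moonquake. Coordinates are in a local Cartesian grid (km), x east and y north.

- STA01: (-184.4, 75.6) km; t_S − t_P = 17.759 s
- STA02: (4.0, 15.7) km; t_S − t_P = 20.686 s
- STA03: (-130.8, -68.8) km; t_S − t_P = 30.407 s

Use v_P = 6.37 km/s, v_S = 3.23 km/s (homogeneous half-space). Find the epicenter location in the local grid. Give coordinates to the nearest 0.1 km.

Distance from S−P lag: d = Δt · v_P v_S / (v_P − v_S) = Δt · (6.37·3.23)/(6.37−3.23) ≈ 6.5526·Δt.
So d_STA01 = 116.37, d_STA02 = 135.55, d_STA03 = 199.24 km.
Circle about each station: (x + 184.4)² + (y − 75.6)² = 116.37²; (x − 4.0)² + (y − 15.7)² = 135.55²; (x + 130.8)² + (y + 68.8)² = 199.24².
Subtracting the STA01 equation from the STA02 and STA03 equations removes the quadratic terms:
376.8 x − 119.8 y = -44288.06
107.2 x − 288.8 y = -44031.24
Solving the 2×2 system: x ≈ -78.3, y ≈ 123.4 km.
Check against STA01 (with the unrounded x, y): √((x + 184.4)²+(y − 75.6)²) = 116.36 ≈ 116.37 km. ✓

x ≈ -78.3 km, y ≈ 123.4 km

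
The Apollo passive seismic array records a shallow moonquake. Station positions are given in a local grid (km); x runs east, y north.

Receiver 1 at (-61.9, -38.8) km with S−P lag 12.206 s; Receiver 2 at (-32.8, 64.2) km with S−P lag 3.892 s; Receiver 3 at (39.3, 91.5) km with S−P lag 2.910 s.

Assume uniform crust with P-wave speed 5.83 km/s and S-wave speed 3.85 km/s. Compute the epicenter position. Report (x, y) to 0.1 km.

Distance from S−P lag: d = Δt · v_P v_S / (v_P − v_S) = Δt · (5.83·3.85)/(5.83−3.85) ≈ 11.3361·Δt.
So d_Receiver 1 = 138.37, d_Receiver 2 = 44.12, d_Receiver 3 = 32.99 km.
Circle about each station: (x + 61.9)² + (y + 38.8)² = 138.37²; (x + 32.8)² + (y − 64.2)² = 44.12²; (x − 39.3)² + (y − 91.5)² = 32.99².
Subtracting the Receiver 1 equation from the Receiver 2 and Receiver 3 equations removes the quadratic terms:
58.2 x + 206.0 y = 17060.11
202.4 x + 260.6 y = 22637.61
Solving the 2×2 system: x ≈ 8.2, y ≈ 80.5 km.

x ≈ 8.2 km, y ≈ 80.5 km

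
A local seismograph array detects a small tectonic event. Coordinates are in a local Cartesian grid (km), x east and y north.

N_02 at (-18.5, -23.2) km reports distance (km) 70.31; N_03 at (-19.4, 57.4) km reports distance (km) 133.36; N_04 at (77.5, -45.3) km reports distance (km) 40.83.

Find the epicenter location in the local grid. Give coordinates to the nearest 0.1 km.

Circle about each station: (x + 18.5)² + (y + 23.2)² = 70.31²; (x + 19.4)² + (y − 57.4)² = 133.36²; (x − 77.5)² + (y + 45.3)² = 40.83².
Subtracting the N_02 equation from the N_03 and N_04 equations removes the quadratic terms:
-1.8 x + 161.2 y = -10050.76
192.0 x − 44.2 y = 10454.26
Solving the 2×2 system: x ≈ 40.2, y ≈ -61.9 km.

x ≈ 40.2 km, y ≈ -61.9 km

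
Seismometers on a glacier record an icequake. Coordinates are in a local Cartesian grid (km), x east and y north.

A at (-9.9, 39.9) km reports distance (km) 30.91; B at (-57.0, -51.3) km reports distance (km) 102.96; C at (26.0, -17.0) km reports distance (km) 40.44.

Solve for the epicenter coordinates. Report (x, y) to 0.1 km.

x ≈ 15.3 km, y ≈ 22.0 km

Circle about each station: (x + 9.9)² + (y − 39.9)² = 30.91²; (x + 57.0)² + (y + 51.3)² = 102.96²; (x − 26.0)² + (y + 17.0)² = 40.44².
Subtracting the A equation from the B and C equations removes the quadratic terms:
-94.2 x − 182.4 y = -5454.66
71.8 x − 113.8 y = -1404.99
Solving the 2×2 system: x ≈ 15.3, y ≈ 22.0 km.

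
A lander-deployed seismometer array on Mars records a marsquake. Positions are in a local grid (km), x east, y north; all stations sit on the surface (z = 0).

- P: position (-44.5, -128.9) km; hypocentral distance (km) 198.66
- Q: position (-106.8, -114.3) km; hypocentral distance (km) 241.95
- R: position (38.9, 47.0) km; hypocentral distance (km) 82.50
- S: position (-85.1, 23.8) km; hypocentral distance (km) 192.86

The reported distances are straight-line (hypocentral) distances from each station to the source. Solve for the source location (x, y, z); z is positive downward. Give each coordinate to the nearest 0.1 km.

Each station gives a sphere (x−x_i)² + (y−y_i)² + z² = d_i² (stations at z=0).
Subtracting the P sphere from Q and R: z² cancels, leaving linear equations in x and y:
-124.6 x + 29.2 y = -13198.74
166.8 x + 351.8 y = 17786.30
Solving: x ≈ 105.999, y ≈ 0.300 km (keep extra digits for the depth step; rounded: 106.0, 0.3).
Then from the P sphere: z² = 198.66² − (x + 44.5)² − (y + 128.9)² with x = 105.999, y = 0.300, so z ≈ 11.100 ≈ 11.1 km.

x ≈ 106.0 km, y ≈ 0.3 km, depth ≈ 11.1 km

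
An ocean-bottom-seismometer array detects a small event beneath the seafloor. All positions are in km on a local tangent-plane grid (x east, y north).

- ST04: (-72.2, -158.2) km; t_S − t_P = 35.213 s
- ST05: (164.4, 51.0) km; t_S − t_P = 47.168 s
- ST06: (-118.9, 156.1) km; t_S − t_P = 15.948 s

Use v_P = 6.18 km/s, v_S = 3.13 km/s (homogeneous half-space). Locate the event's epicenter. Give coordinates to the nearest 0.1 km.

Distance from S−P lag: d = Δt · v_P v_S / (v_P − v_S) = Δt · (6.18·3.13)/(6.18−3.13) ≈ 6.3421·Δt.
So d_ST04 = 223.32, d_ST05 = 299.14, d_ST06 = 101.14 km.
Circle about each station: (x + 72.2)² + (y + 158.2)² = 223.32²; (x − 164.4)² + (y − 51.0)² = 299.14²; (x + 118.9)² + (y − 156.1)² = 101.14².
Subtracting pairs of circle equations eliminates x²+y² and gives linear equations (the radical axes):
473.2 x + 418.4 y = -40224.64
-93.4 x + 628.6 y = 47906.86
Solving the 2×2 system: x ≈ -134.7, y ≈ 56.2 km.
Check against ST04 (with the unrounded x, y): √((x + 72.2)²+(y + 158.2)²) = 223.32 ≈ 223.32 km. ✓

(-134.7, 56.2)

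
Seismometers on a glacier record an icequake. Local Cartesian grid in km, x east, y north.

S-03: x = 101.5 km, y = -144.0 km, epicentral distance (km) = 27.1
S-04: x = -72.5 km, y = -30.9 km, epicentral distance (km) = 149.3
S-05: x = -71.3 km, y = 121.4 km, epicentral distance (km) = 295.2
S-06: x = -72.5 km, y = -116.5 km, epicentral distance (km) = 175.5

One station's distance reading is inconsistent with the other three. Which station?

Solve using three stations at a time. Using S-03, S-05, S-06 (subtract circle equations pairwise → linear system) gives (x, y) ≈ (103.0, -116.8).
Distances from that point to each station vs reported:
  S-03: calculated 27.2 vs reported 27.1 → residual 0.1 km
  S-04: calculated 195.4 vs reported 149.3 → residual 46.1 km
  S-05: calculated 295.2 vs reported 295.2 → residual 0.0 km
  S-06: calculated 175.5 vs reported 175.5 → residual 0.0 km
S-03, S-05, S-06 are mutually consistent (residuals ≈ 0); S-04 is off by 46.1 km.

S-04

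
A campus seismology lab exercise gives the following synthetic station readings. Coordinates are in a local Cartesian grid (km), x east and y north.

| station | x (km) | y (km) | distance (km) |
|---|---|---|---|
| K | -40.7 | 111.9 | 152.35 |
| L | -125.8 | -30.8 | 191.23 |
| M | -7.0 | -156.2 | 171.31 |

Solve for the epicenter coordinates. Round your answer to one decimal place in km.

Circle about each station: (x + 40.7)² + (y − 111.9)² = 152.35²; (x + 125.8)² + (y + 30.8)² = 191.23²; (x + 7.0)² + (y + 156.2)² = 171.31².
Subtracting the K equation from the L and M equations removes the quadratic terms:
-170.2 x − 285.4 y = -10762.21
67.4 x − 536.2 y = 4132.75
Solving the 2×2 system: x ≈ 62.9, y ≈ 0.2 km.

62.9 km east, 0.2 km north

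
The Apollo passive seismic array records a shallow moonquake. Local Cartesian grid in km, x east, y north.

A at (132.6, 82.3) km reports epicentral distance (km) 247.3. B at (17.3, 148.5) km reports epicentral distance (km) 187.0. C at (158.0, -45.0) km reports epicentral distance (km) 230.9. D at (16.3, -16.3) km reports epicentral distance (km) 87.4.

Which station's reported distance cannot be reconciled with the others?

Solve using three stations at a time. Using B, C, D (subtract circle equations pairwise → linear system) gives (x, y) ≈ (-71.1, -16.3).
Distances from that point to each station vs reported:
  A: calculated 226.3 vs reported 247.3 → residual 21.0 km
  B: calculated 187.0 vs reported 187.0 → residual 0.0 km
  C: calculated 230.9 vs reported 230.9 → residual 0.0 km
  D: calculated 87.4 vs reported 87.4 → residual 0.0 km
B, C, D are mutually consistent (residuals ≈ 0); A is off by 21.0 km.

A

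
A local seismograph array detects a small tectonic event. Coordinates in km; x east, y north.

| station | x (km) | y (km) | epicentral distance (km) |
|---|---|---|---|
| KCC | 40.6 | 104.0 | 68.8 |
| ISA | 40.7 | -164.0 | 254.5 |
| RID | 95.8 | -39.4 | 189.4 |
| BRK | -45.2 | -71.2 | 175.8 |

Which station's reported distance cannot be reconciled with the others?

Solve using three stations at a time. Using KCC, RID, BRK (subtract circle equations pairwise → linear system) gives (x, y) ≈ (-28.2, 103.8).
Distances from that point to each station vs reported:
  KCC: calculated 68.8 vs reported 68.8 → residual 0.0 km
  ISA: calculated 276.5 vs reported 254.5 → residual 22.0 km
  RID: calculated 189.4 vs reported 189.4 → residual 0.0 km
  BRK: calculated 175.8 vs reported 175.8 → residual 0.0 km
KCC, RID, BRK are mutually consistent (residuals ≈ 0); ISA is off by 22.0 km.

ISA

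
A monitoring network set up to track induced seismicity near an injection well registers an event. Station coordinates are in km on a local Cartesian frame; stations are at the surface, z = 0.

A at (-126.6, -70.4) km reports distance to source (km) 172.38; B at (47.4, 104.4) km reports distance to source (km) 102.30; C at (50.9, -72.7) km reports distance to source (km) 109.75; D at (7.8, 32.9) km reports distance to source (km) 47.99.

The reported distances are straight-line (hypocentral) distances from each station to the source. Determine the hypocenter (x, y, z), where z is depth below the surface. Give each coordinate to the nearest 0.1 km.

Each station gives a sphere (x−x_i)² + (y−y_i)² + z² = d_i² (stations at z=0).
Subtracting the A sphere from B and C: z² cancels, leaving linear equations in x and y:
348.0 x + 349.6 y = 11411.97
355.0 x − 4.6 y = 4562.18
Solving: x ≈ 13.105, y ≈ 19.598 km (keep extra digits for the depth step; rounded: 13.1, 19.6).
Then from the A sphere: z² = 172.38² − (x + 126.6)² − (y + 70.4)² with x = 13.105, y = 19.598, so z ≈ 45.801 ≈ 45.8 km.

(13.1, 19.6, 45.8)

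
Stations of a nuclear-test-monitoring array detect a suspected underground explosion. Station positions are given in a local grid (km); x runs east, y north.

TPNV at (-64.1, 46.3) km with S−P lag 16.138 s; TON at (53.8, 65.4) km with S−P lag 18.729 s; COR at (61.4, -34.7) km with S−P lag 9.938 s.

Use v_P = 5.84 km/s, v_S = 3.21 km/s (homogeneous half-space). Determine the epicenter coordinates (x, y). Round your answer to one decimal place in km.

-6.9 km east, -53.5 km north

Distance from S−P lag: d = Δt · v_P v_S / (v_P − v_S) = Δt · (5.84·3.21)/(5.84−3.21) ≈ 7.1279·Δt.
So d_TPNV = 115.03, d_TON = 133.50, d_COR = 70.84 km.
Circle about each station: (x + 64.1)² + (y − 46.3)² = 115.03²; (x − 53.8)² + (y − 65.4)² = 133.50²; (x − 61.4)² + (y + 34.7)² = 70.84².
Subtracting pairs of circle equations eliminates x²+y² and gives linear equations (the radical axes):
235.8 x + 38.2 y = -3671.25
251.0 x − 162.0 y = 6935.15
Solving the 2×2 system: x ≈ -6.9, y ≈ -53.5 km.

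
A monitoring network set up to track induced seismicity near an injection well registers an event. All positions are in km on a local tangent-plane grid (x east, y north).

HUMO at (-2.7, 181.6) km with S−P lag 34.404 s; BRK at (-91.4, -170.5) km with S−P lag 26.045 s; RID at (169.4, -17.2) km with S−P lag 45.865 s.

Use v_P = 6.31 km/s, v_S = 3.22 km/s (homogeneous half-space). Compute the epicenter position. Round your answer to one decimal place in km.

x ≈ -131.9 km, y ≈ -4.1 km

Distance from S−P lag: d = Δt · v_P v_S / (v_P − v_S) = Δt · (6.31·3.22)/(6.31−3.22) ≈ 6.5755·Δt.
So d_HUMO = 226.22, d_BRK = 171.26, d_RID = 301.58 km.
Circle about each station: (x + 2.7)² + (y − 181.6)² = 226.22²; (x + 91.4)² + (y + 170.5)² = 171.26²; (x − 169.4)² + (y + 17.2)² = 301.58².
Subtracting pairs of circle equations eliminates x²+y² and gives linear equations (the radical axes):
-177.4 x − 704.2 y = 26283.86
344.2 x − 397.6 y = -43768.66
Solving the 2×2 system: x ≈ -131.9, y ≈ -4.1 km.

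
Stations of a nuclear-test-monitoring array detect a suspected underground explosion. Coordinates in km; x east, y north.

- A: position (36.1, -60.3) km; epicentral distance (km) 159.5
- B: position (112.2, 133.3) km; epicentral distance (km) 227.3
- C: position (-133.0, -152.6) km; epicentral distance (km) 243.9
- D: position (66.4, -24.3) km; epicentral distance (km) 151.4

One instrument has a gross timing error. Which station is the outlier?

Solve using three stations at a time. Using A, C, D (subtract circle equations pairwise → linear system) gives (x, y) ≈ (-47.0, 75.4).
Distances from that point to each station vs reported:
  A: calculated 159.1 vs reported 159.5 → residual 0.4 km
  B: calculated 169.4 vs reported 227.3 → residual 57.9 km
  C: calculated 243.7 vs reported 243.9 → residual 0.2 km
  D: calculated 151.0 vs reported 151.4 → residual 0.4 km
A, C, D are mutually consistent (residuals ≈ 0); B is off by 57.9 km.

B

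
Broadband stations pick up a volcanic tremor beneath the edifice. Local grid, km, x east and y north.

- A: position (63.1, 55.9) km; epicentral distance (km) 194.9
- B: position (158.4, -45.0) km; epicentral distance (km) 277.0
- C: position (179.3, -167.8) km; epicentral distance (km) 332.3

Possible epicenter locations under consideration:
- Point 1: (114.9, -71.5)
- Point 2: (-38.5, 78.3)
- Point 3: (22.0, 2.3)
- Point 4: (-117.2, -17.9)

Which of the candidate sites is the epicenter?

For each candidate, compare |candidate − station| to the reported distance:
Point 1: residuals A 57.4, B 226.1, C 216.5 → max 226.1 km
Point 2: residuals A 90.9, B 44.7, C 3.7 → max 90.9 km
Point 3: residuals A 127.4, B 132.6, C 100.6 → max 132.6 km
Point 4: residuals A 0.1, B 0.1, C 0.1 → max 0.1 km
Only Point 4 has all residuals ≈ 0.

Point 4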